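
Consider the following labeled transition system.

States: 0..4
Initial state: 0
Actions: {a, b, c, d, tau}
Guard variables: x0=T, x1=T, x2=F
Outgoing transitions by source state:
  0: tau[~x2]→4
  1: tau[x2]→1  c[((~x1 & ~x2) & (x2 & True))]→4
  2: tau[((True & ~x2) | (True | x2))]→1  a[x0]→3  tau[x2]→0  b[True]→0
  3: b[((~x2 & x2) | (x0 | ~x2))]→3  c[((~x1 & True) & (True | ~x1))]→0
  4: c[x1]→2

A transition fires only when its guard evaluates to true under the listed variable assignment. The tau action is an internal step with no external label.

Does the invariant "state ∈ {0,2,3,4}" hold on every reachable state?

Answer: INVARIANT VIOLATED at state 1

Analysis:
Allowed set {0,2,3,4}
R = {0,1,2,3,4}
  0: ok
  1: ✗ unsafe
  2: ok
  3: ok
  4: ok
reach 1 via tau·c·tau — violates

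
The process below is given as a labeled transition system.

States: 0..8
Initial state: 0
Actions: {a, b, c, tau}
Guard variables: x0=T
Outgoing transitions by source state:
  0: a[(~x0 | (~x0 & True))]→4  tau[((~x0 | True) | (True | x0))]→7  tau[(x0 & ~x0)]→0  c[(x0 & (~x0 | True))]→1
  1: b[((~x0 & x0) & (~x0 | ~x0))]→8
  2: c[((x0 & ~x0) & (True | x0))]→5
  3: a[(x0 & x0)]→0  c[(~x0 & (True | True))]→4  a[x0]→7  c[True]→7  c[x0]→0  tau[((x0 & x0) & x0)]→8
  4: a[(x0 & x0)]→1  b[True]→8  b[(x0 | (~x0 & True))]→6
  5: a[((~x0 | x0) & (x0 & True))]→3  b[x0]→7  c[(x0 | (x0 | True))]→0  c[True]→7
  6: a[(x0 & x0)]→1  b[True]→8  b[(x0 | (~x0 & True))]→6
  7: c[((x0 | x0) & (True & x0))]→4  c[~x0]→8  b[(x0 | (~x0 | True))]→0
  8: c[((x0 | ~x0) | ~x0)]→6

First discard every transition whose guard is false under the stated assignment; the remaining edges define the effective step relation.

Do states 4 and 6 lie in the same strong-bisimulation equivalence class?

Refine partition for ~:
  π0 = {{0,1,2,3,4,5,6,7,8}}
  π1 = {{0},{1,2},{3},{4,6},{5},{7},{8}}
7 equivalence class(es) (converged in 2)
class of 4: {4,6}; class of 6: {4,6}

Answer: BISIMILAR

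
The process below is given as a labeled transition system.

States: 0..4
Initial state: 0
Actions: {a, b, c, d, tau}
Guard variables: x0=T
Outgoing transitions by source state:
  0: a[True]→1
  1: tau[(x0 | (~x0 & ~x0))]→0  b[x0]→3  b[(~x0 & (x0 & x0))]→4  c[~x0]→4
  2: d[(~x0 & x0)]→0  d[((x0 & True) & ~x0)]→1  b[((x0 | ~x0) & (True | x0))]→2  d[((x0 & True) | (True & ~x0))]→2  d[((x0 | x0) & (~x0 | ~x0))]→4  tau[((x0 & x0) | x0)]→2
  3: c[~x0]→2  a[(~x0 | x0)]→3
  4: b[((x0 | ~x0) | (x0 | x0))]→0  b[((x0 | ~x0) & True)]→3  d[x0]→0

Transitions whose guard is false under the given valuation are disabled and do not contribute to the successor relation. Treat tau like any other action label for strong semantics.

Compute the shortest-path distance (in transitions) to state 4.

Answer: UNREACHABLE

Trace:
BFS to 4:
  depth 0: {0}
  depth 1: {1}
  depth 2: {3}
4 never appears.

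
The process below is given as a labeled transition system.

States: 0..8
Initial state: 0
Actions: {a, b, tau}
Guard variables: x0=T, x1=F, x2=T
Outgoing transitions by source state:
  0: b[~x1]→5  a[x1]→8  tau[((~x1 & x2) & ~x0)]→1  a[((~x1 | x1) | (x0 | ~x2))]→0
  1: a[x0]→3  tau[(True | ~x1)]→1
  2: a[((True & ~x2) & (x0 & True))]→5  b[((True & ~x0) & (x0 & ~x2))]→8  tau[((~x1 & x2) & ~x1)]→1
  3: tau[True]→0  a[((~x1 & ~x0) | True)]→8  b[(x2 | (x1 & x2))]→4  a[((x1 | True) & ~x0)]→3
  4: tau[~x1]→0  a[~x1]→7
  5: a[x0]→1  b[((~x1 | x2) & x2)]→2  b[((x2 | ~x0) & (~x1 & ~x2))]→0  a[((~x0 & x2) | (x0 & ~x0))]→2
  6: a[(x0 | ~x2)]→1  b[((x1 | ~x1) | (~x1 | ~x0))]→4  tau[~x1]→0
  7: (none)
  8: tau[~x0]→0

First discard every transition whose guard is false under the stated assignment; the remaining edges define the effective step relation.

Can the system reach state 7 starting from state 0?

Answer: REACHABLE

Working:
Guard filter leaves 15 enabled edge(s).
depth 0: {0}
depth 1: {5}  now seen {0,5}
depth 2: {1,2}  now seen {0,1,2,5}
depth 3: {3}  now seen {0,1,2,3,5}
depth 4: {4,8}  now seen {0,1,2,3,4,5,8}
depth 5: {7}  now seen {0,1,2,3,4,5,7,8}
Reach set: {0,1,2,3,4,5,7,8}
witness 7: b·a·a·b·a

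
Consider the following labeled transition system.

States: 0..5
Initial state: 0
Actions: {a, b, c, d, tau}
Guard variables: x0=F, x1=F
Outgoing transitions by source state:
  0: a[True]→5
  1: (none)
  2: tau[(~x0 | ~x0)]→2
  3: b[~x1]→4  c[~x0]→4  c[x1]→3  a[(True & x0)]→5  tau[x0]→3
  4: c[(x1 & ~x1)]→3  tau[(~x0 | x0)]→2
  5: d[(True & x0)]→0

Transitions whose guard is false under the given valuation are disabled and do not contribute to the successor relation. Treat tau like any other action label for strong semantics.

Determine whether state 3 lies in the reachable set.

Answer: UNREACHABLE

Working:
5 transition(s) survive guard evaluation.
depth 0: {0}
depth 1: {5}  total {0,5}
R = {0,5}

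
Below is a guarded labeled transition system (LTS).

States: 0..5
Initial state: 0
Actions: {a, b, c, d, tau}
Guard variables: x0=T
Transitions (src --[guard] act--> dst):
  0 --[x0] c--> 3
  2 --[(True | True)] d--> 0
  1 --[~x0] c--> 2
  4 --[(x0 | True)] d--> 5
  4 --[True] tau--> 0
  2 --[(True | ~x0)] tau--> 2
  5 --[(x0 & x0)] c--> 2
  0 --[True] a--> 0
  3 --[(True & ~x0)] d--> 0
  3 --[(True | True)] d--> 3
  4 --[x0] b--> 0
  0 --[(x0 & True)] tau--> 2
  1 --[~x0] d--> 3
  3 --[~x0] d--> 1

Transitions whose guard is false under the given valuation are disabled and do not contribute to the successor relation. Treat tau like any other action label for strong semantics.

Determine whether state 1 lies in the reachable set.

Answer: UNREACHABLE

Trace:
10 transition(s) survive guard evaluation.
depth 0: {0}
depth 1: {2,3}  now seen {0,2,3}
Reachable = {0,2,3}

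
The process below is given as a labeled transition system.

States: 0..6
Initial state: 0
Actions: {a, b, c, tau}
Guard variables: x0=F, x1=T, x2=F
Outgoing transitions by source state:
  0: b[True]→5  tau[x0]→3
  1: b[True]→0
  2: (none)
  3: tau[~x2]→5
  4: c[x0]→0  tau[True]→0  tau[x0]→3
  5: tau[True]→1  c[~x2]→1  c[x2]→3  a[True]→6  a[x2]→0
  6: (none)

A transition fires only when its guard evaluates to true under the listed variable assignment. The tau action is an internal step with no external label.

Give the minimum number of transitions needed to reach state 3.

Answer: UNREACHABLE

Working:
Layered search for 3:
  L0 = {0}
  L1 = {5}
  L2 = {1,6}
3 never appears.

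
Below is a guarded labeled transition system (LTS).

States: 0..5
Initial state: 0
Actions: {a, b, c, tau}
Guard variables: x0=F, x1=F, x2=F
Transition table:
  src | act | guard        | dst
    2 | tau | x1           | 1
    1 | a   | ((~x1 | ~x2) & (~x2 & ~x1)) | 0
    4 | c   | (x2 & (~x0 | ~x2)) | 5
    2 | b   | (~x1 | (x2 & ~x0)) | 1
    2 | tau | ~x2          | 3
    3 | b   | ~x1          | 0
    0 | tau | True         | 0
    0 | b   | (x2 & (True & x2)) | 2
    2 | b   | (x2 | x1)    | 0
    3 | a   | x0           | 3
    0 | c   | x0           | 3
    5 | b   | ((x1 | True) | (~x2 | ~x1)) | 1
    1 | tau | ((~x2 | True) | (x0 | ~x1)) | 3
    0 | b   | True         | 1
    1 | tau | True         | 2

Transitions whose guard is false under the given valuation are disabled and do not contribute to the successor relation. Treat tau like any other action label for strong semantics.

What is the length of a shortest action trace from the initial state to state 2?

Answer: 2

Analysis:
Breadth-first toward 2:
  depth 0: {0}
  depth 1: {1}
  depth 2: {2,3}
depth(2)=2, e.g. b·tau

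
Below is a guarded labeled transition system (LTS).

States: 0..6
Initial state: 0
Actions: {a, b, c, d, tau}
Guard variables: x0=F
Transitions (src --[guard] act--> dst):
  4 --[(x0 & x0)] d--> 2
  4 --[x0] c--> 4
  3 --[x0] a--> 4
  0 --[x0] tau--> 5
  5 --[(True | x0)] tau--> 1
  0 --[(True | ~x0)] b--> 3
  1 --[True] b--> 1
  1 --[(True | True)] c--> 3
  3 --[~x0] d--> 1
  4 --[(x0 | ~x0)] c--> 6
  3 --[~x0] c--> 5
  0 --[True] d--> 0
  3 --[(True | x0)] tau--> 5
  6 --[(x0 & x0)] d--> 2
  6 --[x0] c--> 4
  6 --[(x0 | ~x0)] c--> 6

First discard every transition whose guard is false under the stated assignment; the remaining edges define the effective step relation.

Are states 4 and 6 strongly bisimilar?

Bisimulation quotient by refinement:
  round 0: {{0,1,2,3,4,5,6}}
  round 1: {{0},{1},{2},{3},{4,6},{5}}
Fixed point at round 2; 6 class(es).
[4]={4,6}  [6]={4,6}

Answer: BISIMILAR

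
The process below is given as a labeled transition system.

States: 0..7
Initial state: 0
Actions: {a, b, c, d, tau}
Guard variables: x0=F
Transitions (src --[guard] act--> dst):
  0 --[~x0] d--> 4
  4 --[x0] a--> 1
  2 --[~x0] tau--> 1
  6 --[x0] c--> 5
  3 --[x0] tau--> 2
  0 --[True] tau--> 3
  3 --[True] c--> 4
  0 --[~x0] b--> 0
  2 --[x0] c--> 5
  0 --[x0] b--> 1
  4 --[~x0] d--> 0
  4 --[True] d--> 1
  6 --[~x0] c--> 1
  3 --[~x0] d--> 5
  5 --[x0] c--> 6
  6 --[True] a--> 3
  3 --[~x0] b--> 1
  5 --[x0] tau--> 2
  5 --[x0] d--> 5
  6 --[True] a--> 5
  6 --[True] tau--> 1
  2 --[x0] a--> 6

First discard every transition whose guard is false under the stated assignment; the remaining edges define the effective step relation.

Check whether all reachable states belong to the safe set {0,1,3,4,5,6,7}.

Answer: INVARIANT HOLDS

Trace:
Allowed set {0,1,3,4,5,6,7}
R = {0,1,3,4,5}
  0: ok
  1: ok
  3: ok
  4: ok
  5: ok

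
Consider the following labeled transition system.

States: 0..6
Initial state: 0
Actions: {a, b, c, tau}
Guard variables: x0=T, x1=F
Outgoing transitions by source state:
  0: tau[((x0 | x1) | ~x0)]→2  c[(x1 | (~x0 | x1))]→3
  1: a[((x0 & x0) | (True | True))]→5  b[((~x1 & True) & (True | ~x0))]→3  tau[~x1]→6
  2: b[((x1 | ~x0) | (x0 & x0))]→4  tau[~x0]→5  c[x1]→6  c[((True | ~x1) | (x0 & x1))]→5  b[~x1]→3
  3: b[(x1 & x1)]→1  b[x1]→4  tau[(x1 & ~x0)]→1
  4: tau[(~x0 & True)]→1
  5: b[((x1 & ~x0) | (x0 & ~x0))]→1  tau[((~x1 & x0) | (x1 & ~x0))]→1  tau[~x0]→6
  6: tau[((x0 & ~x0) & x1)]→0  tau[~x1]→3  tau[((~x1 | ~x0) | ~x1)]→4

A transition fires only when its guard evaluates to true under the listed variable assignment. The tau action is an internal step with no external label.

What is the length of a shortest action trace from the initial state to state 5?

Answer: 2

Trace:
Breadth-first toward 5:
  depth 0: {0}
  depth 1: {2}
  depth 2: {3,4,5}
first hit 5 at d=2 via tau·c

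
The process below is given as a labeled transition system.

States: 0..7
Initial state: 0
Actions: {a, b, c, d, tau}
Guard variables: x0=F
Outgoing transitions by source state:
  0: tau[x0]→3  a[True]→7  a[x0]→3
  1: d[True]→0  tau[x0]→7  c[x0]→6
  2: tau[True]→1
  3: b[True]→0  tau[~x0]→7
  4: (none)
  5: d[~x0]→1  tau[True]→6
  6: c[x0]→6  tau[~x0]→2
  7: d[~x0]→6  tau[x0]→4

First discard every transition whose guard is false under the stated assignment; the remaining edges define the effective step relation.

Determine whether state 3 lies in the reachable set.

Guard filter leaves 9 enabled edge(s).
Layer 0: {0}
Layer 1: {7}  total {0,7}
Layer 2: {6}  total {0,6,7}
Layer 3: {2}  total {0,2,6,7}
Layer 4: {1}  total {0,1,2,6,7}
Reach set: {0,1,2,6,7}

Answer: UNREACHABLE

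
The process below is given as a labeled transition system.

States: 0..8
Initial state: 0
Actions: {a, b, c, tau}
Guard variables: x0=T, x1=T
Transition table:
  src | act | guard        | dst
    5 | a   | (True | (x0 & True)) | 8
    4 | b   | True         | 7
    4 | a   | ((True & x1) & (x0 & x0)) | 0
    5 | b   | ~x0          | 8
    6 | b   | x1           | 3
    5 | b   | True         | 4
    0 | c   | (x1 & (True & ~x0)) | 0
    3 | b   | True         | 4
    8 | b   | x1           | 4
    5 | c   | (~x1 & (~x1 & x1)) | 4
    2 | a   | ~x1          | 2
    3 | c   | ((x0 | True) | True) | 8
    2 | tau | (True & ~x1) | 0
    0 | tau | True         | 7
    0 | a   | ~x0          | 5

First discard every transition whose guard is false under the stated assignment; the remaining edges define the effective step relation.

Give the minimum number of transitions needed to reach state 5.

Answer: UNREACHABLE

Analysis:
BFS to 5:
  depth 0: {0}
  depth 1: {7}
5 never appears.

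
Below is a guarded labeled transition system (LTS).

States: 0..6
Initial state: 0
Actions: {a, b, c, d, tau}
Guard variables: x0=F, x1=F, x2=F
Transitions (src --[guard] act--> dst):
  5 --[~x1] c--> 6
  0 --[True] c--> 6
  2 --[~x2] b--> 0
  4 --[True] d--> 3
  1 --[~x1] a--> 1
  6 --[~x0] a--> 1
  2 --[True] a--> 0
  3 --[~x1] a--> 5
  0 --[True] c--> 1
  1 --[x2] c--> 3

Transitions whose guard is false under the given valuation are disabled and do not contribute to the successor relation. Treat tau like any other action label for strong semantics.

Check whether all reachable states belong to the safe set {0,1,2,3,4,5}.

Inv-set: {0,1,2,3,4,5}
R = {0,1,6}
  0: ok
  1: ok
  6: ✗ unsafe
witness against invariant: c → 6

Answer: INVARIANT VIOLATED at state 6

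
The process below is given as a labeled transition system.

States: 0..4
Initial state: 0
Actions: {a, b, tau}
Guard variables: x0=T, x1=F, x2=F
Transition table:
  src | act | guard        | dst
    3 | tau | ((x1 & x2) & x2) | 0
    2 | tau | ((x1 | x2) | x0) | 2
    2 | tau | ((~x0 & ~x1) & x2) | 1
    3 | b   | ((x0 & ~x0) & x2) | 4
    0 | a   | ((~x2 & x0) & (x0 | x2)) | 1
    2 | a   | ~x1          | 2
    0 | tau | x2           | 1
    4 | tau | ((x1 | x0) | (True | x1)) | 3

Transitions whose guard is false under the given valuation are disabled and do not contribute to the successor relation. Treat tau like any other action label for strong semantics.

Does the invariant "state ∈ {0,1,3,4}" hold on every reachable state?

Answer: INVARIANT HOLDS

Working:
Allowed set {0,1,3,4}
Reach set: {0,1}
  0: ✓
  1: ✓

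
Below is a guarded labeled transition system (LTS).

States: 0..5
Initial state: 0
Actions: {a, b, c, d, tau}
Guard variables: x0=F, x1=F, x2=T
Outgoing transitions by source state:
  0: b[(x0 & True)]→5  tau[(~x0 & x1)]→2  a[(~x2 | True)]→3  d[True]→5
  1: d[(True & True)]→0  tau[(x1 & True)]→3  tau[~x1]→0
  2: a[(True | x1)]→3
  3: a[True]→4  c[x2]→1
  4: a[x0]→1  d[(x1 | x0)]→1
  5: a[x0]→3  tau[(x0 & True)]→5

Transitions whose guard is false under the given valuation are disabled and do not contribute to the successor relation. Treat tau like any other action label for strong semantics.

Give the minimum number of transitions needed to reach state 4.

Layered search for 4:
  depth 0: {0}
  depth 1: {3,5}
  depth 2: {1,4}
4 enters at depth 2; path a·a

Answer: 2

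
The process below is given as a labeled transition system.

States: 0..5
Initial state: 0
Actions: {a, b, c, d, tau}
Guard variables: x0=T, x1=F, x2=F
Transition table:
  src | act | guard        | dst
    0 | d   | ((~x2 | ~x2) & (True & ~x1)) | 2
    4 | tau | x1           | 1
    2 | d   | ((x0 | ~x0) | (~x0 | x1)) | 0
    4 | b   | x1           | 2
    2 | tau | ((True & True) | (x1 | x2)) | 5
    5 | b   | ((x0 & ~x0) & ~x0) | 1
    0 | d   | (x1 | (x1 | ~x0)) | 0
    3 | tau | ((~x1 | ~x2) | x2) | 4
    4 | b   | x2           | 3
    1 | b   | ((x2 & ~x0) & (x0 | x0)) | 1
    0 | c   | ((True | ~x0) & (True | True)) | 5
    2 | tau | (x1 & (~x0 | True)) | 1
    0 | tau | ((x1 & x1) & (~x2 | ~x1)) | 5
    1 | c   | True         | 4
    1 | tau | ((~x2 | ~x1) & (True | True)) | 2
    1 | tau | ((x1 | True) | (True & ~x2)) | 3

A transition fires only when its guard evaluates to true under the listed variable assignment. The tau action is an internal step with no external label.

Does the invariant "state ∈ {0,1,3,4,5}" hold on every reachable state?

Allowed set {0,1,3,4,5}
Reachable = {0,2,5}
  0: ✓
  2: ✗ unsafe
  5: ✓
counterexample path to 2: d

Answer: INVARIANT VIOLATED at state 2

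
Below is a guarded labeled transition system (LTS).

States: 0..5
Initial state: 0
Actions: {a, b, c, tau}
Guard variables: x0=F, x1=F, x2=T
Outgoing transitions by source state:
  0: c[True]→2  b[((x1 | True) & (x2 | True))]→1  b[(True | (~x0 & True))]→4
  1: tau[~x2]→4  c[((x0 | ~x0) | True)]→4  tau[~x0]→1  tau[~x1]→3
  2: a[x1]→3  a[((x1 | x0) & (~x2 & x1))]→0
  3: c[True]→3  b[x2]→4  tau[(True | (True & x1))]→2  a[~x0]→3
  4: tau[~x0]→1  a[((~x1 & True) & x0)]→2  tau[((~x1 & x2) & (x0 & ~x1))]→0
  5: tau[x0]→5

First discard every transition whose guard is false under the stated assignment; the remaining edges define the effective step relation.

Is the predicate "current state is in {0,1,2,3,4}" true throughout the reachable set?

Allowed set {0,1,2,3,4}
Reachable = {0,1,2,3,4}
  0: ✓
  1: ✓
  2: ✓
  3: ✓
  4: ✓

Answer: INVARIANT HOLDS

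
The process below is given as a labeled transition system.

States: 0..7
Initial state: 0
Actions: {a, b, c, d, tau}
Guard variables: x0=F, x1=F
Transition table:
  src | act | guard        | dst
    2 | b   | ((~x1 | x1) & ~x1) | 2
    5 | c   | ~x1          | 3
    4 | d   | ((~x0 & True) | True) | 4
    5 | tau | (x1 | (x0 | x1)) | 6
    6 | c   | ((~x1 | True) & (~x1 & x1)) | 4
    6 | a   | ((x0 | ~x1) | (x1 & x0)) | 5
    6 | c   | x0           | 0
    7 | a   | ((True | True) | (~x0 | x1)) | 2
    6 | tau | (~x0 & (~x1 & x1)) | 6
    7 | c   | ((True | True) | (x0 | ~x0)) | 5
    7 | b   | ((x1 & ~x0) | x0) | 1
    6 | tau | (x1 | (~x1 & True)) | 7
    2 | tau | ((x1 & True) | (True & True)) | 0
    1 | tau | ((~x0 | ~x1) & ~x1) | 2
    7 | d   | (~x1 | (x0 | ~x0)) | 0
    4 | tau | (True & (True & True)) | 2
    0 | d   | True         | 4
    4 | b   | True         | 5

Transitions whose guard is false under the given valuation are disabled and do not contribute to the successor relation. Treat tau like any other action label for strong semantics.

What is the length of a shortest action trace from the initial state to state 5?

BFS to 5:
  depth 0: {0}
  depth 1: {4}
  depth 2: {2,5}
first hit 5 at d=2 via d·b

Answer: 2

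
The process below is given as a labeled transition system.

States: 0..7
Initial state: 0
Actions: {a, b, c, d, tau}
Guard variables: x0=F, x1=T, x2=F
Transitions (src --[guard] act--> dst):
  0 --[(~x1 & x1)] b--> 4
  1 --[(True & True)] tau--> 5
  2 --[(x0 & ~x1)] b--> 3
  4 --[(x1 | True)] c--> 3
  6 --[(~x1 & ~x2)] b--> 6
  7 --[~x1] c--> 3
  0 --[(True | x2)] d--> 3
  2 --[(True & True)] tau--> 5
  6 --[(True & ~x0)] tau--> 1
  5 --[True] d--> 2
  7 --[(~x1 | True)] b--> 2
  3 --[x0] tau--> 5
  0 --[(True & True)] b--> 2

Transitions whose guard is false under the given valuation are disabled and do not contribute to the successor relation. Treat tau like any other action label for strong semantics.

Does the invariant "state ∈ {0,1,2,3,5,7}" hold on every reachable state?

Answer: INVARIANT HOLDS

Analysis:
Inv-set: {0,1,2,3,5,7}
R = {0,2,3,5}
  0: ✓
  2: ✓
  3: ✓
  5: ✓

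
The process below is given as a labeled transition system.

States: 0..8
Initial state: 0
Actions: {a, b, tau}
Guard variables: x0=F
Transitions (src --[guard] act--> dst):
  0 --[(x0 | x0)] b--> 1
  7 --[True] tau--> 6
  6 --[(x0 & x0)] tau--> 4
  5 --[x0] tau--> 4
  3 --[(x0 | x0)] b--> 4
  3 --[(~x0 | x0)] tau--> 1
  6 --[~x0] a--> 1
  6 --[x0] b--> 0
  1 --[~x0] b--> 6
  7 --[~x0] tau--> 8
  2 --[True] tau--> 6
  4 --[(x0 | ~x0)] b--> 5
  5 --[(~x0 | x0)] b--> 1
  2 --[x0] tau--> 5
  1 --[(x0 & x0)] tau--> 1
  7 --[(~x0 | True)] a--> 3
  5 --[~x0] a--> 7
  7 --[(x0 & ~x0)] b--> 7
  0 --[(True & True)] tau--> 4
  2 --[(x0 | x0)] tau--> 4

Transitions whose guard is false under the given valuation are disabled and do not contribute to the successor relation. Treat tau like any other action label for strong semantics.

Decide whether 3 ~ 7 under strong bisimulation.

Answer: NOT BISIMILAR

Working:
Compute ~ classes (split until stable):
  P[0] = {{0,1,2,3,4,5,6,7,8}}
  P[1] = {{0,2,3},{1,4},{5},{6},{7},{8}}
  P[2] = {{0,3},{1},{2},{4},{5},{6},{7},{8}}
  P[3] = {{0},{1},{2},{3},{4},{5},{6},{7},{8}}
9 equivalence class(es) (converged in 4)
class of 3: {3}; class of 7: {7}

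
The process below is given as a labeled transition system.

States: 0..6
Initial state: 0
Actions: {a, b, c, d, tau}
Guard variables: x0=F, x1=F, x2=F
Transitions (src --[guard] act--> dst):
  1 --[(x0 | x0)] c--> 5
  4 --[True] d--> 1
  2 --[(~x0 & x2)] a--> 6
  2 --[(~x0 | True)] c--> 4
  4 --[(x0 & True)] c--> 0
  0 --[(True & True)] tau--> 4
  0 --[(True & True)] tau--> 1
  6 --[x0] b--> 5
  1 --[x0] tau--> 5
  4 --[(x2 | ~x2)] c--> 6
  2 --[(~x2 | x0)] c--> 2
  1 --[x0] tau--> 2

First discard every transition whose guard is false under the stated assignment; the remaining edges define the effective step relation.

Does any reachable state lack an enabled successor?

R = {0,1,4,6}
  0: tau→1  tau→4  [2 out]
  1: ∅  [deadlock]
  4: c→6  d→1  [2 out]
  6: ∅  [deadlock]
trace reaching 1: tau

Answer: DEADLOCK at state 1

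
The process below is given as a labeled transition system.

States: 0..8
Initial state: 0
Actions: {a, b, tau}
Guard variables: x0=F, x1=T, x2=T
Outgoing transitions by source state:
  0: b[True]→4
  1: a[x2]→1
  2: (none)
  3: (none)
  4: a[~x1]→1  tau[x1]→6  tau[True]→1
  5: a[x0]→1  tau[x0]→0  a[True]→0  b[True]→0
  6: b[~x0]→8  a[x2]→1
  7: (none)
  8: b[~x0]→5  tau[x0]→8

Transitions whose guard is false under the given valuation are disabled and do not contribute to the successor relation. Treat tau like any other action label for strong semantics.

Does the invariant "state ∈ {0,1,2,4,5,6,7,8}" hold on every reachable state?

Answer: INVARIANT HOLDS

Trace:
Allowed set {0,1,2,4,5,6,7,8}
R = {0,1,4,5,6,8}
  0: ok
  1: ok
  4: ok
  5: ok
  6: ok
  8: ok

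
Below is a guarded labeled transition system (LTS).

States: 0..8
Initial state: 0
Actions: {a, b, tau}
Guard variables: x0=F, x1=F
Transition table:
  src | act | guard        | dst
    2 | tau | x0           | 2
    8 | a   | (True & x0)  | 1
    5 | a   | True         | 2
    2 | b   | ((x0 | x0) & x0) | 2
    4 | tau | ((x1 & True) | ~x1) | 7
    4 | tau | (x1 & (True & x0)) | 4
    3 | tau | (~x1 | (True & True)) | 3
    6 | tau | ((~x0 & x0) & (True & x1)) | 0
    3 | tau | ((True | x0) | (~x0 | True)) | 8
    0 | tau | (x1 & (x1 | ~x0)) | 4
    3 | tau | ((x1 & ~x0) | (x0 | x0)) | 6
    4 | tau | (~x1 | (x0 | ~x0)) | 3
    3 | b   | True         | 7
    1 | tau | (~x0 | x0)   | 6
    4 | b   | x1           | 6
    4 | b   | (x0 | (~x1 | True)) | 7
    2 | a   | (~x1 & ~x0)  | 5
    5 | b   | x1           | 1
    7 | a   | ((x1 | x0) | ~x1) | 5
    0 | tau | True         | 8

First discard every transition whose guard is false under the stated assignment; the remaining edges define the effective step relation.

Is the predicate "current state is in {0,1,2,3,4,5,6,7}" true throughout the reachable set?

Answer: INVARIANT VIOLATED at state 8

Analysis:
Allowed set {0,1,2,3,4,5,6,7}
Reachable = {0,8}
  0: ok
  8: VIOLATES
counterexample path to 8: tau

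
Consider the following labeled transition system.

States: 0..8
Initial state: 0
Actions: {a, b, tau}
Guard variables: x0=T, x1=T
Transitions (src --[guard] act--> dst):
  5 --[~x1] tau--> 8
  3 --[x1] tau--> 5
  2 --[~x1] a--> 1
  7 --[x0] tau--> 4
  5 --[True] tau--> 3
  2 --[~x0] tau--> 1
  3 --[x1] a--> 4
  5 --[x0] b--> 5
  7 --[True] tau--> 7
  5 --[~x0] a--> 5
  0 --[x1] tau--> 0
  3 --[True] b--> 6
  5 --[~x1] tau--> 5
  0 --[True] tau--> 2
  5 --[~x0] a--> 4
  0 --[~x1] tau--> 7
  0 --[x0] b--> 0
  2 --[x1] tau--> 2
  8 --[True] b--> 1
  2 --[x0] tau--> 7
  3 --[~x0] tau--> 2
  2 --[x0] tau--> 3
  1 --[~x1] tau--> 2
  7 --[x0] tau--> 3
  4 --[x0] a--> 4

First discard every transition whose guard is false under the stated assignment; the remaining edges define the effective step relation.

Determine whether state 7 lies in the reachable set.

Answer: REACHABLE

Trace:
After dropping false guards: 16 live edges.
Layer 0: {0}
Layer 1: {2}  total {0,2}
Layer 2: {3,7}  total {0,2,3,7}
Layer 3: {4,5,6}  total {0,2,3,4,5,6,7}
Reach set: {0,2,3,4,5,6,7}
Path to 7: tau·tau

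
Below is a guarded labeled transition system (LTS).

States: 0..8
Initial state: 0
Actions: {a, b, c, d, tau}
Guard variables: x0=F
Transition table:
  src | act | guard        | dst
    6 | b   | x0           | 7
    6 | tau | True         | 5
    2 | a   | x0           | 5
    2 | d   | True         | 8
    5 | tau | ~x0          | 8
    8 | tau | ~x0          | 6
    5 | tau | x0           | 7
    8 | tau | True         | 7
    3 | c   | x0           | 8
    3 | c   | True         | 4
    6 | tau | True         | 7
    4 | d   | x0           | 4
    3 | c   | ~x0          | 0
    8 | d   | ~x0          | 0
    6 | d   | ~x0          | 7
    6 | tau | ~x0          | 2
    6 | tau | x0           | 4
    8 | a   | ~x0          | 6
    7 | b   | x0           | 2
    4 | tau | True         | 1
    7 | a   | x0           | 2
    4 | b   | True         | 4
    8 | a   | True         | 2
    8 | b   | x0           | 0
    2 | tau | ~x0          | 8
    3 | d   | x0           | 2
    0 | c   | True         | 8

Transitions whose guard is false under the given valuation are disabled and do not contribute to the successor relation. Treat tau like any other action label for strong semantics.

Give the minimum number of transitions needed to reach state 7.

Answer: 2

Working:
Layered search for 7:
  depth 0: {0}
  depth 1: {8}
  depth 2: {2,6,7}
first hit 7 at d=2 via c·tau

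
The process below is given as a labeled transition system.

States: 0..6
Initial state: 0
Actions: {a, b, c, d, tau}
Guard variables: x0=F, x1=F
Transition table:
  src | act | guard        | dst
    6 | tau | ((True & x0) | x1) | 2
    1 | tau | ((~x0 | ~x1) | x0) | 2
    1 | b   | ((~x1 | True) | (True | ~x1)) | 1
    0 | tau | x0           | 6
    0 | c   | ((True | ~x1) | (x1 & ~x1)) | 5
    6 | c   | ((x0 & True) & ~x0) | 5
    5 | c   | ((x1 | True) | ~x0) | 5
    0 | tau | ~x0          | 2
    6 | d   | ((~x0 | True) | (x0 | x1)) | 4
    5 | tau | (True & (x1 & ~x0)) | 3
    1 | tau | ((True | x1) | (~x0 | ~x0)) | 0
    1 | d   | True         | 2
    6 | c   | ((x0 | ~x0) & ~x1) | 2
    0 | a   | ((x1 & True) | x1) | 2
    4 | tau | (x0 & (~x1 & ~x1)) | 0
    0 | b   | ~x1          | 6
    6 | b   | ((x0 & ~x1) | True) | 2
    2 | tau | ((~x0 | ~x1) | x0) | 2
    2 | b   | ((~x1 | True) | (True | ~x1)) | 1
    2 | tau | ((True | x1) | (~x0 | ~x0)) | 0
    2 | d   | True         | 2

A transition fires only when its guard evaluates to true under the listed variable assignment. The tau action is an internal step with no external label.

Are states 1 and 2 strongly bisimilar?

Refine partition for ~:
  π0 = {{0,1,2,3,4,5,6}}
  π1 = {{0},{1,2},{3,4},{5},{6}}
Fixed point at round 2; 5 class(es).
1∈{1,2}, 2∈{1,2}

Answer: BISIMILAR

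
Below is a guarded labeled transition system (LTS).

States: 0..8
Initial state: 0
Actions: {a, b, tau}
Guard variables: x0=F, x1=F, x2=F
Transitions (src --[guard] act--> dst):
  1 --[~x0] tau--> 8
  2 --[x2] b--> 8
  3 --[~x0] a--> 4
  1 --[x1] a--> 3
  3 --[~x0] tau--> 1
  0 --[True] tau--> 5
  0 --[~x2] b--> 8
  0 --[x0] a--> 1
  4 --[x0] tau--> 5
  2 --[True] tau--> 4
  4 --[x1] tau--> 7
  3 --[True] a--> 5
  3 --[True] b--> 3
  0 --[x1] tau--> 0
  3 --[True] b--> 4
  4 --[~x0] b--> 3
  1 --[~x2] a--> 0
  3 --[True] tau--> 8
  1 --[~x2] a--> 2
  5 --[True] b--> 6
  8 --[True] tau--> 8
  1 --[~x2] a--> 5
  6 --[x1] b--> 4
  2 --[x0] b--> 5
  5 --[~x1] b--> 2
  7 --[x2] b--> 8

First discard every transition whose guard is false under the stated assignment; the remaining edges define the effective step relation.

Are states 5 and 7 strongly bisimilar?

Compute ~ classes (split until stable):
  P[0] = {{0,1,2,3,4,5,6,7,8}}
  P[1] = {{0},{1},{2,8},{3},{4,5},{6,7}}
  P[2] = {{0},{1},{2},{3},{4},{5},{6,7},{8}}
8 equivalence class(es) (converged in 3)
5∈{5}, 7∈{6,7}

Answer: NOT BISIMILAR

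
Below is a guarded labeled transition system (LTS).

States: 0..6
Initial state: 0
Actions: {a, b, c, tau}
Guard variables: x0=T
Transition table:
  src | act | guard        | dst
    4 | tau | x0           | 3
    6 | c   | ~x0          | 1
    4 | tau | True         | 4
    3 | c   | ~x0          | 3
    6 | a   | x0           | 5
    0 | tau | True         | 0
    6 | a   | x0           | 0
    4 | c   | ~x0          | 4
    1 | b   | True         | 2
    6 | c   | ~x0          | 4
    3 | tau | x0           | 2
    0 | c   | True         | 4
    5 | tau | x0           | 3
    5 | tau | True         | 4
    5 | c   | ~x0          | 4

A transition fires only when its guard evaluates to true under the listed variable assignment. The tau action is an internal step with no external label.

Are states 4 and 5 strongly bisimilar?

Refine partition for ~:
  π0 = {{0,1,2,3,4,5,6}}
  π1 = {{0},{1},{2},{3,4,5},{6}}
  π2 = {{0},{1},{2},{3},{4,5},{6}}
6 equivalence class(es) (converged in 3)
4∈{4,5}, 5∈{4,5}

Answer: BISIMILAR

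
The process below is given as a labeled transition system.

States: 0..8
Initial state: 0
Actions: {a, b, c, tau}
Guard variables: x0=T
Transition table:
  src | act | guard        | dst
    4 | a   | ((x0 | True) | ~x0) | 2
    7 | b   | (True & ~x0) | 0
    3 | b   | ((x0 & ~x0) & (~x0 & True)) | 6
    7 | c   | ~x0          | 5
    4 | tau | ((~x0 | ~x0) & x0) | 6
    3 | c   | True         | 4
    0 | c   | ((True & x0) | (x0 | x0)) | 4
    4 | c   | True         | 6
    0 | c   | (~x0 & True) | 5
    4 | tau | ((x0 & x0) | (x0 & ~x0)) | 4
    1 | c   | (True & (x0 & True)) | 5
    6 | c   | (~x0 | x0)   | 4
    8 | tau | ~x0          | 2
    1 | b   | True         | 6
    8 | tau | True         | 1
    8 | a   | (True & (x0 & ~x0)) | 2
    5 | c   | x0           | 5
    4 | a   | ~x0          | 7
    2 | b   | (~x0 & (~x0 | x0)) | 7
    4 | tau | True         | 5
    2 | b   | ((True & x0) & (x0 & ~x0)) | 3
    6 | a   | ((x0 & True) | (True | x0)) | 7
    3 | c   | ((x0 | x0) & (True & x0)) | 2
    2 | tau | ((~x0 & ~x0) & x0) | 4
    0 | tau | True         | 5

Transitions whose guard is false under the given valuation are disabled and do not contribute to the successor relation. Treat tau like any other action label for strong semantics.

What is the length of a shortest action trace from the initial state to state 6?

Answer: 2

Analysis:
Breadth-first toward 6:
  Layer 0: {0}
  Layer 1: {4,5}
  Layer 2: {2,6}
6 enters at depth 2; path c·c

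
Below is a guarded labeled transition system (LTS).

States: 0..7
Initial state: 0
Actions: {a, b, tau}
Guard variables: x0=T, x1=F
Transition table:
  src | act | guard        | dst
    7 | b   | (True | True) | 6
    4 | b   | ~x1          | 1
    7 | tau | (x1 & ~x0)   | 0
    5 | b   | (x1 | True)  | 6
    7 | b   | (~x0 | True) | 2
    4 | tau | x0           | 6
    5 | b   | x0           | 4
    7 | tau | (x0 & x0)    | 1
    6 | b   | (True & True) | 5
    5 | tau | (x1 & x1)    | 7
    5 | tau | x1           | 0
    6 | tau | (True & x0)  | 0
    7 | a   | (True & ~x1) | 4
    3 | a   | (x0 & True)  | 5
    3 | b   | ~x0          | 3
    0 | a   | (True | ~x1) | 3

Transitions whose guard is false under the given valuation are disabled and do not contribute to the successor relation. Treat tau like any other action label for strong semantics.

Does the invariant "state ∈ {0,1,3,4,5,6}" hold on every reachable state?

Answer: INVARIANT HOLDS

Trace:
Allowed set {0,1,3,4,5,6}
Reach set: {0,1,3,4,5,6}
  0: safe
  1: safe
  3: safe
  4: safe
  5: safe
  6: safe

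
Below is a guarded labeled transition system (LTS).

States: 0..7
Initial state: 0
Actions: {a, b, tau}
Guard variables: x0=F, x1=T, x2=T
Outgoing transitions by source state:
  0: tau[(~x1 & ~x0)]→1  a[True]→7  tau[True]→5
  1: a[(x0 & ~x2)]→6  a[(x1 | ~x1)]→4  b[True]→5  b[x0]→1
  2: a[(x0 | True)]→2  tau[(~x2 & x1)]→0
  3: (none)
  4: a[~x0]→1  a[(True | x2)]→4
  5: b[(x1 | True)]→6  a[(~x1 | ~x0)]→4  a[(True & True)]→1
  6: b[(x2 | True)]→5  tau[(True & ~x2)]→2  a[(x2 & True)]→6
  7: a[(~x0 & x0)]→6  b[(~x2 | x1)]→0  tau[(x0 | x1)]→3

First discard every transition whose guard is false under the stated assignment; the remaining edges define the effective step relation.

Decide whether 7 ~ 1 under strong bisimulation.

Answer: NOT BISIMILAR

Trace:
Bisimulation quotient by refinement:
  π0 = {{0,1,2,3,4,5,6,7}}
  π1 = {{0},{1,5,6},{2,4},{3},{7}}
  π2 = {{0},{1},{2},{3},{4},{5},{6},{7}}
stable after 3 split(s): 8 block(s)
7∈{7}, 1∈{1}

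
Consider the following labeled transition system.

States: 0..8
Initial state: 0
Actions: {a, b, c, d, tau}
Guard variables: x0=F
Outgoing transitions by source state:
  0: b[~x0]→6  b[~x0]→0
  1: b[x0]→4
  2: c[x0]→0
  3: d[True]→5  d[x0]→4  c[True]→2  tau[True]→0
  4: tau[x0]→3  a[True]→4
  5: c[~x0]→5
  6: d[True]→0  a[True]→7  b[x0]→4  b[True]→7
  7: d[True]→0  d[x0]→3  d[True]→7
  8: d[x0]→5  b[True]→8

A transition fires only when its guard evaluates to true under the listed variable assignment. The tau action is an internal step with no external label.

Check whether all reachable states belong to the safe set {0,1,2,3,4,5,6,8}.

Answer: INVARIANT VIOLATED at state 7

Trace:
Allowed set {0,1,2,3,4,5,6,8}
R = {0,6,7}
  0: ok
  6: ok
  7: VIOLATES
counterexample path to 7: b·a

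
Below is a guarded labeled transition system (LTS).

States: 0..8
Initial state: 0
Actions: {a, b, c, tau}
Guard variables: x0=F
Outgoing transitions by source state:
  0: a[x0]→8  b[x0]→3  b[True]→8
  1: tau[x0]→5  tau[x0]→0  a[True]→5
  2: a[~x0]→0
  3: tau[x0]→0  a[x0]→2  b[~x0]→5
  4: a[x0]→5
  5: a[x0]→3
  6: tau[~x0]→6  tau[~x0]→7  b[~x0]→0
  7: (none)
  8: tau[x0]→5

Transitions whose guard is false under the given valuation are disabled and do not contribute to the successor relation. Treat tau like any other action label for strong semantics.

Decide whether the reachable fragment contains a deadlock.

Answer: DEADLOCK at state 8

Working:
Reachable = {0,8}
  0: b→8  [1 out]
  8: ∅  [no exit]
witness 8: b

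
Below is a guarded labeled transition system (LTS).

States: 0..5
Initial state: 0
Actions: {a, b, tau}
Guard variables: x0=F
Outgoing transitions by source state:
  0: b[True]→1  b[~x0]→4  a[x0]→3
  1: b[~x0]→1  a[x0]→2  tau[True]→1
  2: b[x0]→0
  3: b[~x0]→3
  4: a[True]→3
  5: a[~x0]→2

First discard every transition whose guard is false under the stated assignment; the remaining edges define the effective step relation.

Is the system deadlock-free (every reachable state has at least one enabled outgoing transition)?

Answer: DEADLOCK-FREE

Analysis:
Reach set: {0,1,3,4}
  0: b→1  b→4  [2 out]
  1: b→1  tau→1  [2 out]
  3: b→3  [1 out]
  4: a→3  [1 out]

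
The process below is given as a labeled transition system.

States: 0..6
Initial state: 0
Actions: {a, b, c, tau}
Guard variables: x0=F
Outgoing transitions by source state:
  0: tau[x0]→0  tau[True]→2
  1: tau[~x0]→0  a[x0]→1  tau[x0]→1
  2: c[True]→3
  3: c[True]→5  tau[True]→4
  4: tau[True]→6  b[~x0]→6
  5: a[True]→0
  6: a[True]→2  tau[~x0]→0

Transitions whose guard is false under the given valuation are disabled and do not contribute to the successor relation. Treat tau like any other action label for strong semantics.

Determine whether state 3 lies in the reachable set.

Answer: REACHABLE

Analysis:
Guard filter leaves 10 enabled edge(s).
depth 0: {0}
depth 1: {2}  now seen {0,2}
depth 2: {3}  now seen {0,2,3}
depth 3: {4,5}  now seen {0,2,3,4,5}
depth 4: {6}  now seen {0,2,3,4,5,6}
Reachable = {0,2,3,4,5,6}
witness 3: tau·c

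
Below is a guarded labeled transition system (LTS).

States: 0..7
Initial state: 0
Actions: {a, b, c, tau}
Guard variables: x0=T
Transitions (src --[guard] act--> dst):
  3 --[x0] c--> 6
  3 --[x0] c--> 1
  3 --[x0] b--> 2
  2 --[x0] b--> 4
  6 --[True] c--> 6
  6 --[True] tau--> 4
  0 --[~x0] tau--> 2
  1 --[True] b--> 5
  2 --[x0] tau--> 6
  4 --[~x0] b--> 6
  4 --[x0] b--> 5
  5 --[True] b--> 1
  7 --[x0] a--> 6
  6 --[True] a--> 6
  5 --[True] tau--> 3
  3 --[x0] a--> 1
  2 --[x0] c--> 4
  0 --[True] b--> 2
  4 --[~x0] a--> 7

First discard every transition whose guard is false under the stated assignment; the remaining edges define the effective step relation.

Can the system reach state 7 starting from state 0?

After dropping false guards: 16 live edges.
Layer 0: {0}
Layer 1: {2}  total {0,2}
Layer 2: {4,6}  total {0,2,4,6}
Layer 3: {5}  total {0,2,4,5,6}
Layer 4: {1,3}  total {0,1,2,3,4,5,6}
R = {0,1,2,3,4,5,6}

Answer: UNREACHABLE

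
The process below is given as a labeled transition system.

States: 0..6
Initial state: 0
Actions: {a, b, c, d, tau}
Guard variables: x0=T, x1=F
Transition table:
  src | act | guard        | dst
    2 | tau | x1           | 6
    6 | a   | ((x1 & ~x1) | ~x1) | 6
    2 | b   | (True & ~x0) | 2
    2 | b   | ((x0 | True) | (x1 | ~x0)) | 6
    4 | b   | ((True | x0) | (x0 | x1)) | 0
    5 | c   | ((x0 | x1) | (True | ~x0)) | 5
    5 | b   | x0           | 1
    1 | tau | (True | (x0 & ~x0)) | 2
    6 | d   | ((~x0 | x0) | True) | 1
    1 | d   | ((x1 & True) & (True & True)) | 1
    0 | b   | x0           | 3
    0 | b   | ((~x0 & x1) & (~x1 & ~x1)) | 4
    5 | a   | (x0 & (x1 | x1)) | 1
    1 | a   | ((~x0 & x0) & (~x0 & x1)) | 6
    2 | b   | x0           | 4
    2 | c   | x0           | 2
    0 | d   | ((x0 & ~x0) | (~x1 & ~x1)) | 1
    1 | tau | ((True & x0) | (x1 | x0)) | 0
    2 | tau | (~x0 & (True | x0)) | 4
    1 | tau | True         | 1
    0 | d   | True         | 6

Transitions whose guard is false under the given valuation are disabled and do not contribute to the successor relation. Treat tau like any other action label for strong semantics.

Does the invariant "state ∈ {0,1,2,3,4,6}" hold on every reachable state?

Allowed set {0,1,2,3,4,6}
Reach set: {0,1,2,3,4,6}
  0: safe
  1: safe
  2: safe
  3: safe
  4: safe
  6: safe

Answer: INVARIANT HOLDS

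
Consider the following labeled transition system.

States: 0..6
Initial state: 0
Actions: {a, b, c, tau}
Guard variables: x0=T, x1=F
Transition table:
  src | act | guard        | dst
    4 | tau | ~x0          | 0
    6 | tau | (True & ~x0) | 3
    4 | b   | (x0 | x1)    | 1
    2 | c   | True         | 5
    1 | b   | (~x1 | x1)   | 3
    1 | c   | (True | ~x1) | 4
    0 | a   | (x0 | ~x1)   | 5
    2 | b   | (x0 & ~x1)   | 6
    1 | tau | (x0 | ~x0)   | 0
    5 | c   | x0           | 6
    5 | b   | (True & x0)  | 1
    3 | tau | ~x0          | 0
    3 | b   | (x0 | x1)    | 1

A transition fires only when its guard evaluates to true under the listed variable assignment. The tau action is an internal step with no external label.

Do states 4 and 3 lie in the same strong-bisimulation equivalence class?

Answer: BISIMILAR

Trace:
Refine partition for ~:
  P[0] = {{0,1,2,3,4,5,6}}
  P[1] = {{0},{1},{2,5},{3,4},{6}}
  P[2] = {{0},{1},{2},{3,4},{5},{6}}
Fixed point at round 3; 6 class(es).
class of 4: {3,4}; class of 3: {3,4}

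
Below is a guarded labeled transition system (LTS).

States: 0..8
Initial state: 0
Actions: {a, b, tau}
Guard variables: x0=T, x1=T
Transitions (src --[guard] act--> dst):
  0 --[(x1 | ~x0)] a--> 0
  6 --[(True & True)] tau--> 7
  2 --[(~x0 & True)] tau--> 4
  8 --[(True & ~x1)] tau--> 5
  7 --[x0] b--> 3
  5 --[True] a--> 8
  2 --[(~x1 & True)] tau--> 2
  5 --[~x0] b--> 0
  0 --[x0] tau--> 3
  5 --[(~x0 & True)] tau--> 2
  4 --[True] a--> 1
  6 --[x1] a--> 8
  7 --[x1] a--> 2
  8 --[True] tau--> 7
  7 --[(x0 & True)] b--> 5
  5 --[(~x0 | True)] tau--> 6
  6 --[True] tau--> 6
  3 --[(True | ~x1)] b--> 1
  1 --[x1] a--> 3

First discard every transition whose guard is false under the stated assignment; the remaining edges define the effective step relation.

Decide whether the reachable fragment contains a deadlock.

R = {0,1,3}
  0: a→0  tau→3  [2 out]
  1: a→3  [1 out]
  3: b→1  [1 out]

Answer: DEADLOCK-FREE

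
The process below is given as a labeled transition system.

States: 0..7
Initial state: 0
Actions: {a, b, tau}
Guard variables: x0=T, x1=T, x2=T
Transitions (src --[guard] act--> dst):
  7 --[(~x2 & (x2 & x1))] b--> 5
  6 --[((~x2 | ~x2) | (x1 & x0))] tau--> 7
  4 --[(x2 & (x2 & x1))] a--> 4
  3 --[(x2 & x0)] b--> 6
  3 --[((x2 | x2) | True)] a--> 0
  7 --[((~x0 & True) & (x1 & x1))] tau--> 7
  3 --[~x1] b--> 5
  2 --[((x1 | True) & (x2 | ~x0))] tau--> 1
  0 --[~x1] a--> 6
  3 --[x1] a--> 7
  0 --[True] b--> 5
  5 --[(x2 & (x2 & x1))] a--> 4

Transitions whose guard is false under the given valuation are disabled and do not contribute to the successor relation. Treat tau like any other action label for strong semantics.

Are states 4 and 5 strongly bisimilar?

Refine partition for ~:
  π0 = {{0,1,2,3,4,5,6,7}}
  π1 = {{0},{1,7},{2,6},{3},{4,5}}
stable after 2 split(s): 5 block(s)
class of 4: {4,5}; class of 5: {4,5}

Answer: BISIMILAR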